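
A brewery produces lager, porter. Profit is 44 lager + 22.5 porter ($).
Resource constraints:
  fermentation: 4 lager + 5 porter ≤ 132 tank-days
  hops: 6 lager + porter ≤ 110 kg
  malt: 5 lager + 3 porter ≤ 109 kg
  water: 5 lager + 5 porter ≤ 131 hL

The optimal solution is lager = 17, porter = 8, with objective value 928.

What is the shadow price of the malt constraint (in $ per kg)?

7

At the optimum: fermentation uses 108 of 132 (slack = 24); hops uses 110 of 110 (binding); malt uses 109 of 109 (binding); water uses 125 of 131 (slack = 6).
By complementary slackness, y = 0 for the non-binding constraints.
From A_Bᵀ y = c: 6·y_hops + 5·y_malt = 44; 1·y_hops + 3·y_malt = 22.5.
Solving: y_hops = 1.5, y_malt = 7.
Shadow price of malt = 7.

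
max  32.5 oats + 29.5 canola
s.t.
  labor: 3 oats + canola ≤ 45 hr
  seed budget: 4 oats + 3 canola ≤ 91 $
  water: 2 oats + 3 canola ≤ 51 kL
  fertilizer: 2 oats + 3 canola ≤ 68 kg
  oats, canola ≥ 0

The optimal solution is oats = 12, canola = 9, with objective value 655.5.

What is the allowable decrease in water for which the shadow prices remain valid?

Binding constraints: labor, water. The basis is B = [[3,1],[2,3]] with det 7.
Per unit decrease in water, x* moves by d = (0.1429, -0.4286).
The basis stays optimal until canola reaches 0; allowable decrease = 21 kL.

21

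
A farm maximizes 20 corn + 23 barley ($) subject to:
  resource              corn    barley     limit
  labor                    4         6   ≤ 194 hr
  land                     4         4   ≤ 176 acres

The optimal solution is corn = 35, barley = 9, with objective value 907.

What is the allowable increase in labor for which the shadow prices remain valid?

Binding constraints: labor, land. The basis is B = [[4,6],[4,4]] with det -8.
Per unit increase in labor, x* moves by d = (-0.5, 0.5).
The basis stays optimal until corn reaches 0; allowable increase = 70 hr.

70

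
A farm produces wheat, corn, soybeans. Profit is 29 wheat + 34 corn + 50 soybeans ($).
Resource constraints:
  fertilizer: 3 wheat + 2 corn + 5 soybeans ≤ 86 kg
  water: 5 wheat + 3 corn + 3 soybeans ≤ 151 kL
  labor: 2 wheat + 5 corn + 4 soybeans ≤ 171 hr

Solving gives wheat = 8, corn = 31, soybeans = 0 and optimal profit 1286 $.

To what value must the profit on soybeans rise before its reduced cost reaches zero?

Check each constraint at x*: fertilizer 86/86 (tight); water 133/151 (slack 18); labor 171/171 (tight).
By complementary slackness, y = 0 for the non-binding constraint.
Dual feasibility on the basic columns requires 3·y_fertilizer + 2·y_labor = 29, 2·y_fertilizer + 5·y_labor = 34.
This yields shadow prices y_fertilizer = 7, y_labor = 4.
soybeans enters the basis when its profit ≥ yᵀa₃ = 7·5 + 4·4 = 51.

51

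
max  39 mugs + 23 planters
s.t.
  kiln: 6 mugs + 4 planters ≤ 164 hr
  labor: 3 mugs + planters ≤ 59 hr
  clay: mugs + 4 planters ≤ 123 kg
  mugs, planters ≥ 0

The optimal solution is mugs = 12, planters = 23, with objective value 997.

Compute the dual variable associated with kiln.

5

Check each constraint at x*: kiln 164/164 (tight); labor 59/59 (tight); clay 104/123 (slack 19).
By complementary slackness, y = 0 for the non-binding constraint.
Dual feasibility on the basic columns requires 6·y_kiln + 3·y_labor = 39, 4·y_kiln + 1·y_labor = 23.
This yields shadow prices y_kiln = 5, y_labor = 3.
Shadow price of kiln = 5.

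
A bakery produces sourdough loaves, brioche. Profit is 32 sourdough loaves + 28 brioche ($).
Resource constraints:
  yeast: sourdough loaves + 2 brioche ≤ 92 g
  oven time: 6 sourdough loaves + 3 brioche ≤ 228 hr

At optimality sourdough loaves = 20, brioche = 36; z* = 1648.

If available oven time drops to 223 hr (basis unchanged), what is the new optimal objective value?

1628

Check each constraint at x*: yeast 92/92 (tight); oven time 228/228 (tight).
From A_Bᵀ y = c: 1·y_yeast + 6·y_oven time = 32; 2·y_yeast + 3·y_oven time = 28.
→ y_yeast = 8 and y_oven time = 4.
Δz = y_oven time·Δb = 4 × (-5) = -20, so new z* = 1648 − 20 = 1628.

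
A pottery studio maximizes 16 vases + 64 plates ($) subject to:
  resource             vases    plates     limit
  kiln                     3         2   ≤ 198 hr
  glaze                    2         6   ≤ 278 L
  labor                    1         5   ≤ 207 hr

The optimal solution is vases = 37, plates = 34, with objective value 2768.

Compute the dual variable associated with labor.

8

Check each constraint at x*: kiln 179/198 (slack 19); glaze 278/278 (tight); labor 207/207 (tight).
By complementary slackness, y = 0 for the non-binding constraint.
The binding rows give the dual system: 2·y_glaze + 1·y_labor = 16 and 6·y_glaze + 5·y_labor = 64.
→ y_glaze = 4 and y_labor = 8.
Shadow price of labor = 8.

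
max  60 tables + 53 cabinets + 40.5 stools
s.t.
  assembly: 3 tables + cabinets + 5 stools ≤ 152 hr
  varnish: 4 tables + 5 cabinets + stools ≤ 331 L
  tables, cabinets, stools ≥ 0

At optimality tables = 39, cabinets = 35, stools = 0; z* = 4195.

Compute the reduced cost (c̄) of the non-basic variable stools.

-8.5

Check each constraint at x*: assembly 152/152 (tight); varnish 331/331 (tight).
From A_Bᵀ y = c: 3·y_assembly + 4·y_varnish = 60; 1·y_assembly + 5·y_varnish = 53.
Solving: y_assembly = 8, y_varnish = 9.
Reduced cost of stools: c₃ − yᵀa₃ = 40.5 − (8·5 + 9·1) = 40.5 − 49 = -8.5.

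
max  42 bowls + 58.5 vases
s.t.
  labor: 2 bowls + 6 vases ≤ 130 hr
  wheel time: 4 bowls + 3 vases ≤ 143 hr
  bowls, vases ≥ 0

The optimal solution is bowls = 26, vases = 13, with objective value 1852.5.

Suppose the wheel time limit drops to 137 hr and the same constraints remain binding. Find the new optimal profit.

Both labor and wheel time are binding at x*.
The binding rows give the dual system: 2·y_labor + 4·y_wheel time = 42 and 6·y_labor + 3·y_wheel time = 58.5.
Solving: y_labor = 6, y_wheel time = 7.5.
Δz = y_wheel time·Δb = 7.5 × (-6) = -45, so new z* = 1852.5 − 45 = 1807.5.

1807.5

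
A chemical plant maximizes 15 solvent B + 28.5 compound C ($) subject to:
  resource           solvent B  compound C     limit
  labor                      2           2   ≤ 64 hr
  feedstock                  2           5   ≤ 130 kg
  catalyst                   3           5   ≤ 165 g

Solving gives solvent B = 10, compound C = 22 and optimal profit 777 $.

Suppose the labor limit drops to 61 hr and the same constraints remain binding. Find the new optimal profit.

Check each constraint at x*: labor 64/64 (tight); feedstock 130/130 (tight); catalyst 140/165 (slack 25).
Since catalyst is not tight, its dual is 0.
From A_Bᵀ y = c: 2·y_labor + 2·y_feedstock = 15; 2·y_labor + 5·y_feedstock = 28.5.
Solving: y_labor = 3, y_feedstock = 4.5.
Δz = y_labor·Δb = 3 × (-3) = -9, so new z* = 777 − 9 = 768.

768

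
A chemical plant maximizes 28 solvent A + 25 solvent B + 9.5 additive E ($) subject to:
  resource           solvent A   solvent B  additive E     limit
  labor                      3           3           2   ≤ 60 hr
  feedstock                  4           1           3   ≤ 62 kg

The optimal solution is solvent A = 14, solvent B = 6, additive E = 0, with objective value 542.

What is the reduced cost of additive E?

-9.5

At the optimum: labor uses 60 of 60 (binding); feedstock uses 62 of 62 (binding).
From A_Bᵀ y = c: 3·y_labor + 4·y_feedstock = 28; 3·y_labor + 1·y_feedstock = 25.
Solving: y_labor = 8, y_feedstock = 1.
Reduced cost of additive E: c₃ − yᵀa₃ = 9.5 − (8·2 + 1·3) = 9.5 − 19 = -9.5.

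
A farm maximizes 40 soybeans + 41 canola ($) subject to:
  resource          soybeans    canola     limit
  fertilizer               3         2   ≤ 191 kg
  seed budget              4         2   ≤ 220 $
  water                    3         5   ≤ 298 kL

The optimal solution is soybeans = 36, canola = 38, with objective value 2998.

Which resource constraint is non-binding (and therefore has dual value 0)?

fertilizer: 184/191 (slack 7)
seed budget: 220/220 (binding)
water: 298/298 (binding)
By complementary slackness, a constraint with positive slack has shadow price 0 → fertilizer.

fertilizer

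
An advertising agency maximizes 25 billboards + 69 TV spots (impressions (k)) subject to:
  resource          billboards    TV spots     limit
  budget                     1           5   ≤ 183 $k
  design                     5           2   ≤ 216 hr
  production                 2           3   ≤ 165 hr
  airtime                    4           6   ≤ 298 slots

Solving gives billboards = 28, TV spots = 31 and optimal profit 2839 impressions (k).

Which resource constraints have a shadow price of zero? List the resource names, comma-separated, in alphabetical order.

design, production

budget: 183/183 (binding)
design: 202/216 (slack 14)
production: 149/165 (slack 16)
airtime: 298/298 (binding)
By complementary slackness, a constraint with positive slack has shadow price 0 → design, production.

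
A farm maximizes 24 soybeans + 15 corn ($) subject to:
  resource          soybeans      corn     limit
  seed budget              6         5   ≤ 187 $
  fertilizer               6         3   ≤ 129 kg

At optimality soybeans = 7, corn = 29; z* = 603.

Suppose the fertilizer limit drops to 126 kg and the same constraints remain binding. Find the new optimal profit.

Both seed budget and fertilizer are binding at x*.
The binding rows give the dual system: 6·y_seed budget + 6·y_fertilizer = 24 and 5·y_seed budget + 3·y_fertilizer = 15.
Solving: y_seed budget = 1.5, y_fertilizer = 2.5.
Δz = y_fertilizer·Δb = 2.5 × (-3) = -7.5, so new z* = 603 − 7.5 = 595.5.

595.5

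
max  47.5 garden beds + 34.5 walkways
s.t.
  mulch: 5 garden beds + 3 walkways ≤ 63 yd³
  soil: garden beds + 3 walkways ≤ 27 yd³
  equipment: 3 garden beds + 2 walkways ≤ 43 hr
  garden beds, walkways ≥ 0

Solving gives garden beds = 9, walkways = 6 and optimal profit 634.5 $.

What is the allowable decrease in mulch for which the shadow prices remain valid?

36

Binding constraints: mulch, soil. The basis is B = [[5,3],[1,3]] with det 12.
Per unit decrease in mulch, x* moves by d = (-0.25, 0.0833).
The basis stays optimal until garden beds reaches 0; allowable decrease = 36 yd³.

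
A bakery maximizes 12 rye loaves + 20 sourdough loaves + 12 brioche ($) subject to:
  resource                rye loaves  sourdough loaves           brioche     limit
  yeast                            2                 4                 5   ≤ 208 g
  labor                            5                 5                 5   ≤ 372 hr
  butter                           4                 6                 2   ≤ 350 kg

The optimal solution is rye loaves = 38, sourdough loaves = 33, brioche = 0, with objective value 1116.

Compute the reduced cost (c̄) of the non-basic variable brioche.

-2

Binding: yeast and butter. Non-binding: labor (17 unused).
Since labor is not tight, its dual is 0.
Dual feasibility on the basic columns requires 2·y_yeast + 4·y_butter = 12, 4·y_yeast + 6·y_butter = 20.
This yields shadow prices y_yeast = 2, y_butter = 2.
Reduced cost of brioche: c₃ − yᵀa₃ = 12 − (2·5 + 2·2) = 12 − 14 = -2.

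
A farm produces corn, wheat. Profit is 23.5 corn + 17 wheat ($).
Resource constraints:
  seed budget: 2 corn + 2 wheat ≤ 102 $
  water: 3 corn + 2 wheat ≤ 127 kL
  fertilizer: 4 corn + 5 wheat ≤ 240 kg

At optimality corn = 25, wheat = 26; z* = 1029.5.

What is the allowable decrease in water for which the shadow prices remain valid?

10

Binding constraints: seed budget, water. The basis is B = [[2,2],[3,2]] with det -2.
Per unit decrease in water, x* moves by d = (-1, 1).
The basis stays optimal until fertilizer becomes binding; allowable decrease = 10 kL.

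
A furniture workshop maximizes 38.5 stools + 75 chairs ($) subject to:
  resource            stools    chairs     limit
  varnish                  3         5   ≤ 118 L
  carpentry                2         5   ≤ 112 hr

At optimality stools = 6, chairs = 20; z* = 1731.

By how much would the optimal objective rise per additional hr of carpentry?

At the optimum: varnish uses 118 of 118 (binding); carpentry uses 112 of 112 (binding).
Dual feasibility on the basic columns requires 3·y_varnish + 2·y_carpentry = 38.5, 5·y_varnish + 5·y_carpentry = 75.
→ y_varnish = 8.5 and y_carpentry = 6.5.
Shadow price of carpentry = 6.5.

6.5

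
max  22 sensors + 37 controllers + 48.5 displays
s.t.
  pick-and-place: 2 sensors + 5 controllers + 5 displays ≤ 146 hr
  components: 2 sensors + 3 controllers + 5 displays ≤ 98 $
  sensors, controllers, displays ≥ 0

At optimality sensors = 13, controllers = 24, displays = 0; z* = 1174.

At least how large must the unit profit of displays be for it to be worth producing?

55

At the optimum: pick-and-place uses 146 of 146 (binding); components uses 98 of 98 (binding).
Dual feasibility on the basic columns requires 2·y_pick-and-place + 2·y_components = 22, 5·y_pick-and-place + 3·y_components = 37.
Solving: y_pick-and-place = 2, y_components = 9.
displays enters the basis when its profit ≥ yᵀa₃ = 2·5 + 9·5 = 55.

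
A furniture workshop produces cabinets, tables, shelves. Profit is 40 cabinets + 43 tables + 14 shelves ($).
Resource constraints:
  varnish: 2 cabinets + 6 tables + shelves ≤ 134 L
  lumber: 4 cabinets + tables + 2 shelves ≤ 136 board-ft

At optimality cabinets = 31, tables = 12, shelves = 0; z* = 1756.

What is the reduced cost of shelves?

-6

At the optimum: varnish uses 134 of 134 (binding); lumber uses 136 of 136 (binding).
The binding rows give the dual system: 2·y_varnish + 4·y_lumber = 40 and 6·y_varnish + 1·y_lumber = 43.
→ y_varnish = 6 and y_lumber = 7.
Reduced cost of shelves: c₃ − yᵀa₃ = 14 − (6·1 + 7·2) = 14 − 20 = -6.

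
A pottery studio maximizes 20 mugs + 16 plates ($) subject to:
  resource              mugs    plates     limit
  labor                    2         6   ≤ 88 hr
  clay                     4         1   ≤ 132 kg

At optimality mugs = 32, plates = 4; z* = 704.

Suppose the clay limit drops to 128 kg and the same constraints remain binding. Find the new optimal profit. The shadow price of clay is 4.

Δb = -4, so new z* = 704 + (4)·(-4) = 704 − 16 = 688.

688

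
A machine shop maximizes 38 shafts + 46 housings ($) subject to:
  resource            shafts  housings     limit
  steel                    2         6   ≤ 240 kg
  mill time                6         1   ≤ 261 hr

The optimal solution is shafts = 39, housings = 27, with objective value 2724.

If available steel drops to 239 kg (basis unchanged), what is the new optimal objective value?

Check each constraint at x*: steel 240/240 (tight); mill time 261/261 (tight).
The binding rows give the dual system: 2·y_steel + 6·y_mill time = 38 and 6·y_steel + 1·y_mill time = 46.
→ y_steel = 7 and y_mill time = 4.
Δz = y_steel·Δb = 7 × (-1) = -7, so new z* = 2724 − 7 = 2717.

2717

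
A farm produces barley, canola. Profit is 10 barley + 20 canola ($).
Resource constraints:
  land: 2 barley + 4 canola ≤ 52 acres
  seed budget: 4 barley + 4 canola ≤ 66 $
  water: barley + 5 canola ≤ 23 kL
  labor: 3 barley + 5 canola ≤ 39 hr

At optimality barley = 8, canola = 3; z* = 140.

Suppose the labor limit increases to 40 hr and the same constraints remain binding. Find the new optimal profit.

Binding: water and labor. Non-binding: land (24 unused), seed budget (22 unused).
By complementary slackness, y = 0 for the non-binding constraints.
Dual feasibility on the basic columns requires 1·y_water + 3·y_labor = 10, 5·y_water + 5·y_labor = 20.
Solving: y_water = 1, y_labor = 3.
Δz = y_labor·Δb = 3 × (1) = 3, so new z* = 140 + 3 = 143.

143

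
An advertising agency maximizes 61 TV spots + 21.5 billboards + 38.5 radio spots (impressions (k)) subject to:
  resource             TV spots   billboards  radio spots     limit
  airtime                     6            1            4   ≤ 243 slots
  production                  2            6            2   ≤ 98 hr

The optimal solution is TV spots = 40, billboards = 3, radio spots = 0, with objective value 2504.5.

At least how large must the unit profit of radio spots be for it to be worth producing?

Both airtime and production are binding at x*.
The binding rows give the dual system: 6·y_airtime + 2·y_production = 61 and 1·y_airtime + 6·y_production = 21.5.
This yields shadow prices y_airtime = 9.5, y_production = 2.
radio spots enters the basis when its profit ≥ yᵀa₃ = 9.5·4 + 2·2 = 42.

42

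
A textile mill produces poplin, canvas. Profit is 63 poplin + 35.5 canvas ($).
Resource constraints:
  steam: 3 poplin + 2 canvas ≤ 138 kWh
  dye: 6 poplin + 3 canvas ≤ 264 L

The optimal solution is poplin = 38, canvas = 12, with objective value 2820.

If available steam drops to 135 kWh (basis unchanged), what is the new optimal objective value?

At the optimum: steam uses 138 of 138 (binding); dye uses 264 of 264 (binding).
From A_Bᵀ y = c: 3·y_steam + 6·y_dye = 63; 2·y_steam + 3·y_dye = 35.5.
Solving: y_steam = 8, y_dye = 6.5.
Δz = y_steam·Δb = 8 × (-3) = -24, so new z* = 2820 − 24 = 2796.

2796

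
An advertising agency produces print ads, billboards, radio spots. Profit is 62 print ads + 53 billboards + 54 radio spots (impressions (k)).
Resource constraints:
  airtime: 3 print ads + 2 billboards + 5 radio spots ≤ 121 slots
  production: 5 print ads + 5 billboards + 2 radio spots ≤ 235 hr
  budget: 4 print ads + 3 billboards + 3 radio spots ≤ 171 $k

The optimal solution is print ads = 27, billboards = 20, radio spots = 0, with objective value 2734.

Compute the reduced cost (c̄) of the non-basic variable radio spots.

At the optimum: airtime uses 121 of 121 (binding); production uses 235 of 235 (binding); budget uses 168 of 171 (slack = 3).
Since budget is not tight, its dual is 0.
From A_Bᵀ y = c: 3·y_airtime + 5·y_production = 62; 2·y_airtime + 5·y_production = 53.
Solving: y_airtime = 9, y_production = 7.
Reduced cost of radio spots: c₃ − yᵀa₃ = 54 − (9·5 + 7·2) = 54 − 59 = -5.

-5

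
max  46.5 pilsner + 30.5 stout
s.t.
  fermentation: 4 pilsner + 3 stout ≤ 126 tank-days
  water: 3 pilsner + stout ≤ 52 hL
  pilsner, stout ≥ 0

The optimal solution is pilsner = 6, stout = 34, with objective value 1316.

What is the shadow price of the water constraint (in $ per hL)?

3.5

Both fermentation and water are binding at x*.
Dual feasibility on the basic columns requires 4·y_fermentation + 3·y_water = 46.5, 3·y_fermentation + 1·y_water = 30.5.
Solving: y_fermentation = 9, y_water = 3.5.
Shadow price of water = 3.5.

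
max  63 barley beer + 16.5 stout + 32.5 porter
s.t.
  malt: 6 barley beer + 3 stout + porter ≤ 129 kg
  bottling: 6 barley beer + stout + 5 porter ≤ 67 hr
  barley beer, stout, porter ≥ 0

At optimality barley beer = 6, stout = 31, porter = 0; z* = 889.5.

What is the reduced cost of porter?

-8

Both malt and bottling are binding at x*.
From A_Bᵀ y = c: 6·y_malt + 6·y_bottling = 63; 3·y_malt + 1·y_bottling = 16.5.
Solving: y_malt = 3, y_bottling = 7.5.
Reduced cost of porter: c₃ − yᵀa₃ = 32.5 − (3·1 + 7.5·5) = 32.5 − 40.5 = -8.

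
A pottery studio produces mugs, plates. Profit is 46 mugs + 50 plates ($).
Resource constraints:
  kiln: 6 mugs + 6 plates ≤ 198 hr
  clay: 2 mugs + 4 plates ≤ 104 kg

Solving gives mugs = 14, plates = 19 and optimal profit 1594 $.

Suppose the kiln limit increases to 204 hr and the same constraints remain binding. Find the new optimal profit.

1636

Both kiln and clay are binding at x*.
From A_Bᵀ y = c: 6·y_kiln + 2·y_clay = 46; 6·y_kiln + 4·y_clay = 50.
Solving: y_kiln = 7, y_clay = 2.
Δz = y_kiln·Δb = 7 × (6) = 42, so new z* = 1594 + 42 = 1636.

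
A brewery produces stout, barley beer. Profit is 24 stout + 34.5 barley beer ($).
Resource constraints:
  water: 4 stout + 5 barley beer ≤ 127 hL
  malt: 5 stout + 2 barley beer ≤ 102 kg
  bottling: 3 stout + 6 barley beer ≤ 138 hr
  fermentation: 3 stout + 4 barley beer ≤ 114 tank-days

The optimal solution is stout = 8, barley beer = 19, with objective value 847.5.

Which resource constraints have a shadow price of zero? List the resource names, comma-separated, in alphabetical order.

water: 127/127 (binding)
malt: 78/102 (slack 24)
bottling: 138/138 (binding)
fermentation: 100/114 (slack 14)
By complementary slackness, a constraint with positive slack has shadow price 0 → fermentation, malt.

fermentation, malt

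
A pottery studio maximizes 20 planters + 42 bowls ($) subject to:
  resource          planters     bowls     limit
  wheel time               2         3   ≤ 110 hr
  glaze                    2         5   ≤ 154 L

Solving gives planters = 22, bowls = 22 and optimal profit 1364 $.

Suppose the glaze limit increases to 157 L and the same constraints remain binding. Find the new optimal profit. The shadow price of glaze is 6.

Δb = 3, so new z* = 1364 + (6)·(3) = 1364 + 18 = 1382.

1382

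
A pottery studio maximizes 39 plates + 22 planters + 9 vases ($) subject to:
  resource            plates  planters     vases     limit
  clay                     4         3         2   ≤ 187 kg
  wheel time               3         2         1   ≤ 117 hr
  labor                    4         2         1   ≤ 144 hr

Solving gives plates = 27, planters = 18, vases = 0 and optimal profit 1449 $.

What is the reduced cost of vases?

Binding: wheel time and labor. Non-binding: clay (25 unused).
Slack constraints have shadow price 0 (complementary slackness).
Dual feasibility on the basic columns requires 3·y_wheel time + 4·y_labor = 39, 2·y_wheel time + 2·y_labor = 22.
→ y_wheel time = 5 and y_labor = 6.
Reduced cost of vases: c₃ − yᵀa₃ = 9 − (5·1 + 6·1) = 9 − 11 = -2.

-2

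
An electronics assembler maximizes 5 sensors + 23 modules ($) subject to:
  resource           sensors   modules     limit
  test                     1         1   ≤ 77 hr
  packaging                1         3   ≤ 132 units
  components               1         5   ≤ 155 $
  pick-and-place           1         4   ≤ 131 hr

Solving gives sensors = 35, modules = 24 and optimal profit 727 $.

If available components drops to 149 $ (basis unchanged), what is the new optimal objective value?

Binding: components and pick-and-place. Non-binding: test (18 unused), packaging (25 unused).
Slack constraints have shadow price 0 (complementary slackness).
Dual feasibility on the basic columns requires 1·y_components + 1·y_pick-and-place = 5, 5·y_components + 4·y_pick-and-place = 23.
Solving: y_components = 3, y_pick-and-place = 2.
Δz = y_components·Δb = 3 × (-6) = -18, so new z* = 727 − 18 = 709.

709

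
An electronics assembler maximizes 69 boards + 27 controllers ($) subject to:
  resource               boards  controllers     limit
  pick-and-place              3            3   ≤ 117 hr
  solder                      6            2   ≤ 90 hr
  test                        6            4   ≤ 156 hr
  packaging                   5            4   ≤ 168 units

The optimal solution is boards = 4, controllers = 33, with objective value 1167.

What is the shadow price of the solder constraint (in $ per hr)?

9.5

Check each constraint at x*: pick-and-place 111/117 (slack 6); solder 90/90 (tight); test 156/156 (tight); packaging 152/168 (slack 16).
Since pick-and-place, packaging are not tight, their duals are 0.
Dual feasibility on the basic columns requires 6·y_solder + 6·y_test = 69, 2·y_solder + 4·y_test = 27.
Solving: y_solder = 9.5, y_test = 2.
Shadow price of solder = 9.5.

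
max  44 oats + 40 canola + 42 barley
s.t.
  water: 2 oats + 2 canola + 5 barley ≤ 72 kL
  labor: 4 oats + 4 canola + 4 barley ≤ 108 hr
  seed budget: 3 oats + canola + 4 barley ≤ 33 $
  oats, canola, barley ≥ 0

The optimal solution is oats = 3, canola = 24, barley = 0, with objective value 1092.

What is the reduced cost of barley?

Check each constraint at x*: water 54/72 (slack 18); labor 108/108 (tight); seed budget 33/33 (tight).
Since water is not tight, its dual is 0.
Dual feasibility on the basic columns requires 4·y_labor + 3·y_seed budget = 44, 4·y_labor + 1·y_seed budget = 40.
Solving: y_labor = 9.5, y_seed budget = 2.
Reduced cost of barley: c₃ − yᵀa₃ = 42 − (9.5·4 + 2·4) = 42 − 46 = -4.

-4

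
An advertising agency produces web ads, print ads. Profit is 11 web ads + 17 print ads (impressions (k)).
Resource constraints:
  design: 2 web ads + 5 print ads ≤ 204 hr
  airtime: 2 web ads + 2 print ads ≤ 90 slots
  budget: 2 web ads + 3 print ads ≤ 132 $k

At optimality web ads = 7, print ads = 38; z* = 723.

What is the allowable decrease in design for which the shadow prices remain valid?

114

Binding constraints: design, airtime. The basis is B = [[2,5],[2,2]] with det -6.
Per unit decrease in design, x* moves by d = (0.3333, -0.3333).
The basis stays optimal until print ads reaches 0; allowable decrease = 114 hr.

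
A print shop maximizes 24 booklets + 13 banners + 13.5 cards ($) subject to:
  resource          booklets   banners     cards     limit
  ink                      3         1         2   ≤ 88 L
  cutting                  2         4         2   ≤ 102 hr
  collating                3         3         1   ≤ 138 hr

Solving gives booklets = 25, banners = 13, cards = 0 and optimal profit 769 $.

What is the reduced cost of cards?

Check each constraint at x*: ink 88/88 (tight); cutting 102/102 (tight); collating 114/138 (slack 24).
Slack constraints have shadow price 0 (complementary slackness).
From A_Bᵀ y = c: 3·y_ink + 2·y_cutting = 24; 1·y_ink + 4·y_cutting = 13.
This yields shadow prices y_ink = 7, y_cutting = 1.5.
Reduced cost of cards: c₃ − yᵀa₃ = 13.5 − (7·2 + 1.5·2) = 13.5 − 17 = -3.5.

-3.5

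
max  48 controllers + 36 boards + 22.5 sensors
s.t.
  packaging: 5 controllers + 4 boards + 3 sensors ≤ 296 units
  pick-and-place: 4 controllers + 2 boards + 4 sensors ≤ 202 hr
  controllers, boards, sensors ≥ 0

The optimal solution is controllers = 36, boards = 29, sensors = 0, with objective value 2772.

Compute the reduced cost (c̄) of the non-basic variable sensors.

-9.5

Check each constraint at x*: packaging 296/296 (tight); pick-and-place 202/202 (tight).
The binding rows give the dual system: 5·y_packaging + 4·y_pick-and-place = 48 and 4·y_packaging + 2·y_pick-and-place = 36.
This yields shadow prices y_packaging = 8, y_pick-and-place = 2.
Reduced cost of sensors: c₃ − yᵀa₃ = 22.5 − (8·3 + 2·4) = 22.5 − 32 = -9.5.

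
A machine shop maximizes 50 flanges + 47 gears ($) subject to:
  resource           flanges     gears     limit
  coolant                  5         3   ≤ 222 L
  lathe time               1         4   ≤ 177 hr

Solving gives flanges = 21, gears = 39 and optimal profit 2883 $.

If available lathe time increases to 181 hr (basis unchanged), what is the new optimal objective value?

2903

At the optimum: coolant uses 222 of 222 (binding); lathe time uses 177 of 177 (binding).
Dual feasibility on the basic columns requires 5·y_coolant + 1·y_lathe time = 50, 3·y_coolant + 4·y_lathe time = 47.
→ y_coolant = 9 and y_lathe time = 5.
Δz = y_lathe time·Δb = 5 × (4) = 20, so new z* = 2883 + 20 = 2903.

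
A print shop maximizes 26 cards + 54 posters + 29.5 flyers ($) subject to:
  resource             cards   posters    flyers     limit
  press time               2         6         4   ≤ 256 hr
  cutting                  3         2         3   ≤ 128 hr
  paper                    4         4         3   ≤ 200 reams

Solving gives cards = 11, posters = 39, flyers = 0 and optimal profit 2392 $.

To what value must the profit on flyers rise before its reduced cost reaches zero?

37

Check each constraint at x*: press time 256/256 (tight); cutting 111/128 (slack 17); paper 200/200 (tight).
Since cutting is not tight, its dual is 0.
From A_Bᵀ y = c: 2·y_press time + 4·y_paper = 26; 6·y_press time + 4·y_paper = 54.
Solving: y_press time = 7, y_paper = 3.
flyers enters the basis when its profit ≥ yᵀa₃ = 7·4 + 3·3 = 37.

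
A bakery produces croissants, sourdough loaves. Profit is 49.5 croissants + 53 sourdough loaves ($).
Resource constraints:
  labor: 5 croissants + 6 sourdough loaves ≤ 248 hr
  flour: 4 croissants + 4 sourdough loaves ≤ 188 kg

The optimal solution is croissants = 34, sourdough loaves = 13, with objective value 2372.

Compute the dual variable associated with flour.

At the optimum: labor uses 248 of 248 (binding); flour uses 188 of 188 (binding).
The binding rows give the dual system: 5·y_labor + 4·y_flour = 49.5 and 6·y_labor + 4·y_flour = 53.
→ y_labor = 3.5 and y_flour = 8.
Shadow price of flour = 8.

8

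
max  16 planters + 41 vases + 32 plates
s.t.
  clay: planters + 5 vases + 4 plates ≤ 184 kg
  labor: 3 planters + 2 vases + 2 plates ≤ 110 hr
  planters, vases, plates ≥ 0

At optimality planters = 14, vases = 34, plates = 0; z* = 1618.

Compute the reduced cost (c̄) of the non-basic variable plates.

Both clay and labor are binding at x*.
The binding rows give the dual system: 1·y_clay + 3·y_labor = 16 and 5·y_clay + 2·y_labor = 41.
→ y_clay = 7 and y_labor = 3.
Reduced cost of plates: c₃ − yᵀa₃ = 32 − (7·4 + 3·2) = 32 − 34 = -2.

-2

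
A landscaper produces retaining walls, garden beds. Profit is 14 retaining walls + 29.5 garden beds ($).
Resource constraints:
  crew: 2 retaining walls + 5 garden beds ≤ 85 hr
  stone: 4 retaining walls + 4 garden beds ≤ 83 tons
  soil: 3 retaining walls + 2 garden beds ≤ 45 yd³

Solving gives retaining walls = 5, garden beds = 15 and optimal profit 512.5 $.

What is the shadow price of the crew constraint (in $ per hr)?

At the optimum: crew uses 85 of 85 (binding); stone uses 80 of 83 (slack = 3); soil uses 45 of 45 (binding).
Since stone is not tight, its dual is 0.
From A_Bᵀ y = c: 2·y_crew + 3·y_soil = 14; 5·y_crew + 2·y_soil = 29.5.
→ y_crew = 5.5 and y_soil = 1.
Shadow price of crew = 5.5.

5.5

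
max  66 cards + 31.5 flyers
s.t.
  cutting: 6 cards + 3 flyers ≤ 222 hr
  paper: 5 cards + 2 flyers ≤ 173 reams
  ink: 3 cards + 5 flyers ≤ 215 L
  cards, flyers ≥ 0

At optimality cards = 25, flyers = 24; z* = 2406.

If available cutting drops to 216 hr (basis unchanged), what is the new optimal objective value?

2355

Binding: cutting and paper. Non-binding: ink (20 unused).
By complementary slackness, y = 0 for the non-binding constraint.
The binding rows give the dual system: 6·y_cutting + 5·y_paper = 66 and 3·y_cutting + 2·y_paper = 31.5.
→ y_cutting = 8.5 and y_paper = 3.
Δz = y_cutting·Δb = 8.5 × (-6) = -51, so new z* = 2406 − 51 = 2355.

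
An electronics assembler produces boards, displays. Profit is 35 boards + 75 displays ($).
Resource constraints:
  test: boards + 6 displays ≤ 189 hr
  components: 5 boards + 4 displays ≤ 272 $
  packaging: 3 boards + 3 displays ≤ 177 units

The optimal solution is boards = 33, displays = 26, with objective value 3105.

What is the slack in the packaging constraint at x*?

0

packaging used = 3·33 + 3·26 = 177; slack = 177 − 177 = 0.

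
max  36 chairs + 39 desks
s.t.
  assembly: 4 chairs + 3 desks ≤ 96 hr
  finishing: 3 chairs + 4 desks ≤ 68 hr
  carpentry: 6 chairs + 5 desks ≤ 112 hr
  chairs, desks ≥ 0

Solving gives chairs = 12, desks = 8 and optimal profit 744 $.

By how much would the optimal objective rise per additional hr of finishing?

6

At the optimum: assembly uses 72 of 96 (slack = 24); finishing uses 68 of 68 (binding); carpentry uses 112 of 112 (binding).
Since assembly is not tight, its dual is 0.
From A_Bᵀ y = c: 3·y_finishing + 6·y_carpentry = 36; 4·y_finishing + 5·y_carpentry = 39.
Solving: y_finishing = 6, y_carpentry = 3.
Shadow price of finishing = 6.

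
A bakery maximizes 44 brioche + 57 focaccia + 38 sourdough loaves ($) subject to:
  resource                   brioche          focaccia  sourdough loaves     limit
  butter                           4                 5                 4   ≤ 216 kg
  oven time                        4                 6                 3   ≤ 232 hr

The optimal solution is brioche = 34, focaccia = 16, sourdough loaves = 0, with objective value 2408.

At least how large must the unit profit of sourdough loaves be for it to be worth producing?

42

At the optimum: butter uses 216 of 216 (binding); oven time uses 232 of 232 (binding).
From A_Bᵀ y = c: 4·y_butter + 4·y_oven time = 44; 5·y_butter + 6·y_oven time = 57.
Solving: y_butter = 9, y_oven time = 2.
sourdough loaves enters the basis when its profit ≥ yᵀa₃ = 9·4 + 2·3 = 42.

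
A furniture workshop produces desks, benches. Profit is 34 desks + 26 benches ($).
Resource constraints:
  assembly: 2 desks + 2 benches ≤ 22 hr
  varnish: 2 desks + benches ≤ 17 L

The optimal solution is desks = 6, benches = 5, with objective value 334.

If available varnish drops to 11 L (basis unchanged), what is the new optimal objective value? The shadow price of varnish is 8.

286

Δb = -6, so new z* = 334 + (8)·(-6) = 334 − 48 = 286.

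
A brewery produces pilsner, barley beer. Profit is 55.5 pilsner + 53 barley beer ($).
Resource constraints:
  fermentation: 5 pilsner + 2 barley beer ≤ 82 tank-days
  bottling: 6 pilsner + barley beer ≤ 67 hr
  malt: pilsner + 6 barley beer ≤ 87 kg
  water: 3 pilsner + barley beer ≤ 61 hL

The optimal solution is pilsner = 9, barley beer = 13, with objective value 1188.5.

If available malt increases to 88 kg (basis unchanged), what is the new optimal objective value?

1196

At the optimum: fermentation uses 71 of 82 (slack = 11); bottling uses 67 of 67 (binding); malt uses 87 of 87 (binding); water uses 40 of 61 (slack = 21).
By complementary slackness, y = 0 for the non-binding constraints.
Dual feasibility on the basic columns requires 6·y_bottling + 1·y_malt = 55.5, 1·y_bottling + 6·y_malt = 53.
→ y_bottling = 8 and y_malt = 7.5.
Δz = y_malt·Δb = 7.5 × (1) = 7.5, so new z* = 1188.5 + 7.5 = 1196.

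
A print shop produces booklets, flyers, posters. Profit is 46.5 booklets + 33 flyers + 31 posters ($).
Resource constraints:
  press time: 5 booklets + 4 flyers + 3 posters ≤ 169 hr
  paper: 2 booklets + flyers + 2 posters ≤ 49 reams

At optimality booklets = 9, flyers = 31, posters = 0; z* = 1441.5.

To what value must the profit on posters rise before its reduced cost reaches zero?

33.5

At the optimum: press time uses 169 of 169 (binding); paper uses 49 of 49 (binding).
Dual feasibility on the basic columns requires 5·y_press time + 2·y_paper = 46.5, 4·y_press time + 1·y_paper = 33.
→ y_press time = 6.5 and y_paper = 7.
posters enters the basis when its profit ≥ yᵀa₃ = 6.5·3 + 7·2 = 33.5.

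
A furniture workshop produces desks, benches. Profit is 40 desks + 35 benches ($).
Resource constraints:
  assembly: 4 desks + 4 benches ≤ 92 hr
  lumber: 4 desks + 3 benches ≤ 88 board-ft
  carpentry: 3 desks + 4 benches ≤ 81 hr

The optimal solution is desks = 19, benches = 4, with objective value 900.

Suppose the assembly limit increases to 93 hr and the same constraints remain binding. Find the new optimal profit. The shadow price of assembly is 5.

905

Δb = 1, so new z* = 900 + (5)·(1) = 900 + 5 = 905.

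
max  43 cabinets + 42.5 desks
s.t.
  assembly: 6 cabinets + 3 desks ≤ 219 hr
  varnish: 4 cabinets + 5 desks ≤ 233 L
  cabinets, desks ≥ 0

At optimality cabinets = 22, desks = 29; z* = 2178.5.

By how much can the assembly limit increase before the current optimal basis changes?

130.5

Binding constraints: assembly, varnish. The basis is B = [[6,3],[4,5]] with det 18.
Per unit increase in assembly, x* moves by d = (0.2778, -0.2222).
The basis stays optimal until desks reaches 0; allowable increase = 130.5 hr.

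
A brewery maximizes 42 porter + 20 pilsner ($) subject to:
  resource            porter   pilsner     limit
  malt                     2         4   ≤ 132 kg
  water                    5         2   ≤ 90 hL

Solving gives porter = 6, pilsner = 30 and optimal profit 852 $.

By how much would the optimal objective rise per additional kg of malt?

1

Both malt and water are binding at x*.
Dual feasibility on the basic columns requires 2·y_malt + 5·y_water = 42, 4·y_malt + 2·y_water = 20.
This yields shadow prices y_malt = 1, y_water = 8.
Shadow price of malt = 1.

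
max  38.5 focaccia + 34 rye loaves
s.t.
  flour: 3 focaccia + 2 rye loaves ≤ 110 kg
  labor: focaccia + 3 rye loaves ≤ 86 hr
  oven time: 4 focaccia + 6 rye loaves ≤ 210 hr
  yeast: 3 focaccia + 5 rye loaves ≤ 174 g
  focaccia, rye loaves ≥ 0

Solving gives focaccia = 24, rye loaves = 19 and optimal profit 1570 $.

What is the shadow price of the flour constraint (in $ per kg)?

At the optimum: flour uses 110 of 110 (binding); labor uses 81 of 86 (slack = 5); oven time uses 210 of 210 (binding); yeast uses 167 of 174 (slack = 7).
Slack constraints have shadow price 0 (complementary slackness).
The binding rows give the dual system: 3·y_flour + 4·y_oven time = 38.5 and 2·y_flour + 6·y_oven time = 34.
This yields shadow prices y_flour = 9.5, y_oven time = 2.5.
Shadow price of flour = 9.5.

9.5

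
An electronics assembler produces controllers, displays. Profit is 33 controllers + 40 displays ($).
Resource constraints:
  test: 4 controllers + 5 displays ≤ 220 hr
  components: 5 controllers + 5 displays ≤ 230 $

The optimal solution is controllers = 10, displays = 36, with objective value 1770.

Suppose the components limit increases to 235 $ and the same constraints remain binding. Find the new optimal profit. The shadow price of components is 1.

Δb = 5, so new z* = 1770 + (1)·(5) = 1770 + 5 = 1775.

1775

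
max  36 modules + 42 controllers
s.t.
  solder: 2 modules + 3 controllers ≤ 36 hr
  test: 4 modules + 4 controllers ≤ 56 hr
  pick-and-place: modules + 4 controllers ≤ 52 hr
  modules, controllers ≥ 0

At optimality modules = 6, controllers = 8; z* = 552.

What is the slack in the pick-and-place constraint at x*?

14

pick-and-place used = 1·6 + 4·8 = 38; slack = 52 − 38 = 14.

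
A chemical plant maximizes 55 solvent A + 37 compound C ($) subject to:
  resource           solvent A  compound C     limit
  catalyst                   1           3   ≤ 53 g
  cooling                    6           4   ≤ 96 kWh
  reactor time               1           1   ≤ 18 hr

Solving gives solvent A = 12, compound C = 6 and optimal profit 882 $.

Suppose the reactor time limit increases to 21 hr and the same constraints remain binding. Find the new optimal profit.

Check each constraint at x*: catalyst 30/53 (slack 23); cooling 96/96 (tight); reactor time 18/18 (tight).
By complementary slackness, y = 0 for the non-binding constraint.
From A_Bᵀ y = c: 6·y_cooling + 1·y_reactor time = 55; 4·y_cooling + 1·y_reactor time = 37.
This yields shadow prices y_cooling = 9, y_reactor time = 1.
Δz = y_reactor time·Δb = 1 × (3) = 3, so new z* = 882 + 3 = 885.

885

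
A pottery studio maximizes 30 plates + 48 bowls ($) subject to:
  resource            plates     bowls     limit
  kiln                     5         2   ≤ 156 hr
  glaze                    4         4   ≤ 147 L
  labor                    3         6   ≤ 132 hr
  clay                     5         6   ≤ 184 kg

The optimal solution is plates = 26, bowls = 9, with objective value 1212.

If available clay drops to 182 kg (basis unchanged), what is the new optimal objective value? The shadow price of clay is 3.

Δb = -2, so new z* = 1212 + (3)·(-2) = 1212 − 6 = 1206.

1206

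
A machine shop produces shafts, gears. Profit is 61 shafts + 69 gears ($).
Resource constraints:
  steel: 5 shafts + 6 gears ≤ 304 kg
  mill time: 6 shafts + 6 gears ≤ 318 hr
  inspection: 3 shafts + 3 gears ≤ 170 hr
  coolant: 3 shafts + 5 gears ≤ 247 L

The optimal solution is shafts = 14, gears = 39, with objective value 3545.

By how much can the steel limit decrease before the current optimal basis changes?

39

Binding constraints: steel, mill time. The basis is B = [[5,6],[6,6]] with det -6.
Per unit decrease in steel, x* moves by d = (1, -1).
The basis stays optimal until gears reaches 0; allowable decrease = 39 kg.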